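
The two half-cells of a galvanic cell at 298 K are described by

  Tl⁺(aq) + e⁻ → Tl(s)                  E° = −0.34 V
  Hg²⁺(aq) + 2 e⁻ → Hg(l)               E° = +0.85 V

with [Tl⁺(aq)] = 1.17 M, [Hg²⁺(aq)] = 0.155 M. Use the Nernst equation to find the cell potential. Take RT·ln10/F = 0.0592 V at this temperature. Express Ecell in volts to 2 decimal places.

The Hg²⁺/Hg couple has the more positive E°, so it is the cathode; Tl⁺/Tl is the anode.
E°cell = +0.85 − (−0.34) = +1.19 V, with n = 2 electrons transferred.
Balancing gives Hg²⁺(aq) + 2 Tl(s) → Hg(l) + 2 Tl⁺(aq); hence Q = [Tl⁺(aq)]^2 / [Hg²⁺(aq)] = 8.83 (log Q = 0.946).
E = E° − (0.0592/n)·log Q = +1.19 − (0.0592/2)(0.946) = +1.16 V.

+1.16 V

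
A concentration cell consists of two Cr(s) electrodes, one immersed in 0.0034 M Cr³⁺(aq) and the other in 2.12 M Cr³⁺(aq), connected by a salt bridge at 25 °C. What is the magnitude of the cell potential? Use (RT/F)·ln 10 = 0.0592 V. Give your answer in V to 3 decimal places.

For a concentration cell E°cell = 0, since both electrodes use the same couple.
The compartment with the higher Cr³⁺(aq) concentration (2.12 M) acts as the cathode; ions are reduced there and produced at the dilute (0.0034 M) anode.
With n = 3, Ecell = −(0.0592/3)·log([dilute]/[conc]) = −(0.0592/3)·log(0.0034/2.12) = +0.055 V.

0.055 V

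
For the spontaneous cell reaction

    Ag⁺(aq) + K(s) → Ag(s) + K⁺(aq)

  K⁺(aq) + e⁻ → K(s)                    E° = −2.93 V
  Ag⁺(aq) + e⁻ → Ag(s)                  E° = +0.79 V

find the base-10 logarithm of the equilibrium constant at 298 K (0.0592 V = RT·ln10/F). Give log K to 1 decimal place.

The Ag⁺/Ag couple is reduced (cathode); E°cell = +0.79 − (−2.93) = +3.72 V with n = 1.
At equilibrium E = 0, so log K = nE°cell / 0.0592 = (1)(+3.72) / 0.0592 = 62.8.

log K = 62.8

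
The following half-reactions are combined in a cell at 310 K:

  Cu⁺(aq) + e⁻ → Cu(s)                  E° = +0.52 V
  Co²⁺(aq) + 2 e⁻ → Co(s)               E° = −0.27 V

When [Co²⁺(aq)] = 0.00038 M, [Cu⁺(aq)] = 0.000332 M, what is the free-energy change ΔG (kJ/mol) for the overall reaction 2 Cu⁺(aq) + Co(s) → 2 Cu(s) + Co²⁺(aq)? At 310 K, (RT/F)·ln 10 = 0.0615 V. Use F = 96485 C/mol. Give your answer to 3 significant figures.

E°cell = +0.52 − (−0.27) = +0.79 V; the balanced reaction transfers n = 2 electrons.
The reaction quotient is [Co²⁺(aq)] / [Cu⁺(aq)]^2 = 3.45×10^3; by Nernst, E = +0.79 − (0.0615/2)(3.538) = +0.6812 V.
Then ΔG = −nFE = −2 × 96485 × +0.6812 J/mol = −131 kJ/mol.

−131 kJ/mol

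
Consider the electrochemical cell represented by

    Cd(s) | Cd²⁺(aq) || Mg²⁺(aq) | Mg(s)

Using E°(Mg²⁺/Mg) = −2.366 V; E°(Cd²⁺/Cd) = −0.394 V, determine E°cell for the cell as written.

By convention the left-hand electrode in cell notation is the anode (oxidation) and the right-hand electrode is the cathode (reduction).
E°cell = E°(right) − E°(left) = −2.366 − (−0.394) = −1.972 V.
The negative sign shows that, as written, the cell would require an external voltage to drive the reaction.

−1.972 V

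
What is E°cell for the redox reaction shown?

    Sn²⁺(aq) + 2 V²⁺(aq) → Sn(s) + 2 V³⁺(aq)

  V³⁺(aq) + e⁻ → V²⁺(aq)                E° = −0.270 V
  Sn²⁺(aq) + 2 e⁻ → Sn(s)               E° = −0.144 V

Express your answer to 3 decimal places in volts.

Sn²⁺(aq) gains electrons, so the Sn²⁺/Sn couple is the cathode; the V³⁺/V²⁺ couple is the anode.
E°cell = E°(cathode) − E°(anode) = −0.144 − (−0.270) = +0.126 V.

+0.126 V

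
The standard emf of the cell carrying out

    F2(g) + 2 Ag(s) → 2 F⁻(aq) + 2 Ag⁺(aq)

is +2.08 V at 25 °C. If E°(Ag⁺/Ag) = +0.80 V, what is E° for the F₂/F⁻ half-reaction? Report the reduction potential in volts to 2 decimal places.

+2.88 V

In the reaction as written the F₂/F⁻ couple is reduced (cathode) and Ag⁺/Ag is oxidized (anode), so E°cell = E°(F₂/F⁻) − E°(Ag⁺/Ag).
E°(F₂/F⁻) = E°cell + E°(anode) = +2.08 + (+0.80) = +2.88 V.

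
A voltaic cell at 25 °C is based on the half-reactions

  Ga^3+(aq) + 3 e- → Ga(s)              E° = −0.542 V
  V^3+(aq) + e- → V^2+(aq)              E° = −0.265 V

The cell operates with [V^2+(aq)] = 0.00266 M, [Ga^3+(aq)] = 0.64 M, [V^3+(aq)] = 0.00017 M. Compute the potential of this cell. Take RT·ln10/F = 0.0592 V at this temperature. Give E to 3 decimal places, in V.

The V³⁺/V²⁺ couple has the more positive E°, so it is the cathode; Ga³⁺/Ga is the anode.
E°cell = E°cat − E°an = −0.265 − (−0.542) = +0.277 V; n = 3.
For the overall reaction 3 V^3+(aq) + Ga(s) → 3 V^2+(aq) + Ga^3+(aq), Q = ([V^2+(aq)]^3·[Ga^3+(aq)]) / [V^3+(aq)]^3 = 2.45×10^3, giving log Q = 3.389.
Applying E = E° − (RT ln10/nF)·log Q gives +0.277 − (0.0592/3)(3.389) = +0.210 V.

+0.210 V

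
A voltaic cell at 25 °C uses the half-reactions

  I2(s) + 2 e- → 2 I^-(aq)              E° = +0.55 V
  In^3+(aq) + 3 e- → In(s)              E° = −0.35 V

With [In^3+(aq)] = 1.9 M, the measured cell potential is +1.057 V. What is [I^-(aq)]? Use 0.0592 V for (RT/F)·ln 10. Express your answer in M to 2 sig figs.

With I₂/I⁻ at the cathode and In³⁺/In at the anode, E°cell = +0.55 − (−0.35) = +0.90 V (n = 6).
Since E = E° − (0.0592/n)·log Q, log Q = n(E° − E)/0.0592 = −15.912.
The balanced reaction is 3 I2(s) + 2 In(s) → 6 I^-(aq) + 2 In^3+(aq), so Q = [I^-(aq)]^6·[In^3+(aq)]^2.
Solving for the unknown gives log [I^-(aq)] = −2.745, so [I^-(aq)] ≈ 0.0018 M.

0.0018 M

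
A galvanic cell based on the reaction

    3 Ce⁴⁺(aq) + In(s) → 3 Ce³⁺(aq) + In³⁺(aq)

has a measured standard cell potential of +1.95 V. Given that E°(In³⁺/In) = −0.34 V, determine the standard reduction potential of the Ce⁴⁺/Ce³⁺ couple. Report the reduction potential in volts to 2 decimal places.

In the reaction as written the Ce⁴⁺/Ce³⁺ couple is reduced (cathode) and In³⁺/In is oxidized (anode), so E°cell = E°(Ce⁴⁺/Ce³⁺) − E°(In³⁺/In).
E°(Ce⁴⁺/Ce³⁺) = E°cell + E°(anode) = +1.95 + (−0.34) = +1.61 V.

+1.61 V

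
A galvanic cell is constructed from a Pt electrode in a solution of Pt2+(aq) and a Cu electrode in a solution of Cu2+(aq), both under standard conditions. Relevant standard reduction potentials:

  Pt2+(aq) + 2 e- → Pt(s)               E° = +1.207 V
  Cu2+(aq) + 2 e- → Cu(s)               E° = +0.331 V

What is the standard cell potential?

Of the two couples in this cell, the one with the more positive reduction potential is reduced at the cathode: here that is Pt²⁺/Pt (+1.207 V); Cu²⁺/Cu (+0.331 V) is the anode.
E°cell = E°(cathode) − E°(anode) = +1.207 − (+0.331) = +0.876 V.

+0.876 V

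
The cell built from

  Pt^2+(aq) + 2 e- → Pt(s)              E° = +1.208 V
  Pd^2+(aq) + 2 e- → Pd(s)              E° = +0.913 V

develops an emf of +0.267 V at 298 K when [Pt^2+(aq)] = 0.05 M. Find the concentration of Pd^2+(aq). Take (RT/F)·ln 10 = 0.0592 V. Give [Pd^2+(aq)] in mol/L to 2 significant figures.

0.44 M

With Pt²⁺/Pt at the cathode and Pd²⁺/Pd at the anode, E°cell = +1.208 − (+0.913) = +0.295 V (n = 2).
Rearranging E = E° − (0.0592/n)·log Q gives log Q = 2(+0.295 − (+0.267))/0.0592 = 0.946.
Balancing electrons gives Pt^2+(aq) + Pd(s) → Pt(s) + Pd^2+(aq); thus Q = [Pd^2+(aq)] / [Pt^2+(aq)].
Isolating [Pd^2+(aq)] in Q = 10^{0.946} yields log [Pd^2+(aq)] = −0.355, i.e. 0.44 M.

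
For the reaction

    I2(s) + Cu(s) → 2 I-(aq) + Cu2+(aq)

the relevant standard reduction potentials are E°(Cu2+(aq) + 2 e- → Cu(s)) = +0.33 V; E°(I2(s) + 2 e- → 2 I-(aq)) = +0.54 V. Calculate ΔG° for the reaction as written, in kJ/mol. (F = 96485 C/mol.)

−40.5 kJ/mol

In the reaction as written I2(s) is reduced, so the I₂/I⁻ couple is the cathode and Cu²⁺/Cu is the anode.
E°cell = +0.54 − (+0.33) = +0.21 V; balancing electrons gives n = 2.
ΔG° = −nFE°cell = −(2)(96485)(+0.21) J/mol = −40.5 kJ/mol.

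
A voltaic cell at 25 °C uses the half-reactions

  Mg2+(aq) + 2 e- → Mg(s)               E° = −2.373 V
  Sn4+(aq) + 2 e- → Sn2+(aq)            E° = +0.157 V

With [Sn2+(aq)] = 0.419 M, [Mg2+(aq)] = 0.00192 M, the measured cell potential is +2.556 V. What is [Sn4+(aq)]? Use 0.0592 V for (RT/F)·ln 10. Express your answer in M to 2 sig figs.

With Sn⁴⁺/Sn²⁺ at the cathode and Mg²⁺/Mg at the anode, E°cell = +0.157 − (−2.373) = +2.530 V (n = 2).
From the Nernst equation, log Q = n(E° − E)/0.0592 = 2·(+2.530 − (+2.556))/0.0592 = −0.878.
Balancing electrons gives Sn4+(aq) + Mg(s) → Sn2+(aq) + Mg2+(aq); thus Q = ([Sn2+(aq)]·[Mg2+(aq)]) / [Sn4+(aq)].
Substituting the known concentrations and solving, log [Sn4+(aq)] = −2.216 and [Sn4+(aq)] = 0.0061 M.

0.0061 M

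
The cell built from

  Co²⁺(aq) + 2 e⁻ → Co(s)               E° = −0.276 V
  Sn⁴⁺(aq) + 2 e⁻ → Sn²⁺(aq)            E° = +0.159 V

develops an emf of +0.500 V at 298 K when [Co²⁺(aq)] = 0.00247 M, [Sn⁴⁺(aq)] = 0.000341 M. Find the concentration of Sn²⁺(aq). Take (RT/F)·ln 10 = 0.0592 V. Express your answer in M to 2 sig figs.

0.00088 M

Sn⁴⁺/Sn²⁺ is the cathode (higher E°); E°cell = +0.159 − (−0.276) = +0.435 V with n = 2.
From the Nernst equation, log Q = n(E° − E)/0.0592 = 2·(+0.435 − (+0.500))/0.0592 = −2.196.
Balancing electrons gives Sn⁴⁺(aq) + Co(s) → Sn²⁺(aq) + Co²⁺(aq); thus Q = ([Sn²⁺(aq)]·[Co²⁺(aq)]) / [Sn⁴⁺(aq)].
Isolating [Sn²⁺(aq)] in Q = 10^{−2.196} yields log [Sn²⁺(aq)] = −3.056, i.e. 0.00088 M.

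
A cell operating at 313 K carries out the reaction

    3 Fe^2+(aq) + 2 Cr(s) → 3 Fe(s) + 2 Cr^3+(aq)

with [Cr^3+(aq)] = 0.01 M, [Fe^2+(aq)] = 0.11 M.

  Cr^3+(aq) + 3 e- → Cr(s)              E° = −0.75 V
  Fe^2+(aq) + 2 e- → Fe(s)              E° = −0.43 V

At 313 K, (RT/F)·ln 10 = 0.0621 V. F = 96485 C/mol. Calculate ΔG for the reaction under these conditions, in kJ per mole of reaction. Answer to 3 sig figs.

−192 kJ/mol

With Fe²⁺/Fe reduced at the cathode, E°cell = −0.43 − (−0.75) = +0.32 V and n = 6.
The reaction quotient is [Cr^3+(aq)]^2 / [Fe^2+(aq)]^3 = 0.0751; by Nernst, E = +0.32 − (0.0621/6)(−1.124) = +0.3316 V.
Then ΔG = −nFE = −6 × 96485 × +0.3316 J/mol = −192 kJ/mol.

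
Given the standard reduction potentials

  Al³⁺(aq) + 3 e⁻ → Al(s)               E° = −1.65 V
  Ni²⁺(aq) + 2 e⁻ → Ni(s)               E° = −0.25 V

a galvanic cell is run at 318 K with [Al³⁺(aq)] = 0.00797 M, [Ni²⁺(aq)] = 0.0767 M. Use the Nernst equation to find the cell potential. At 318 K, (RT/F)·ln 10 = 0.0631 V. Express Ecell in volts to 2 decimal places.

+1.41 V

Since E°(Ni²⁺/Ni) > E°(Al³⁺/Al), Ni²⁺/Ni serves as the cathode.
E°cell = E°cat − E°an = −0.25 − (−1.65) = +1.40 V; n = 6.
For the overall reaction 3 Ni²⁺(aq) + 2 Al(s) → 3 Ni(s) + 2 Al³⁺(aq), Q = [Al³⁺(aq)]^2 / [Ni²⁺(aq)]^3 = 0.141, giving log Q = −0.851.
Applying E = E° − (RT ln10/nF)·log Q gives +1.40 − (0.0631/6)(−0.851) = +1.41 V.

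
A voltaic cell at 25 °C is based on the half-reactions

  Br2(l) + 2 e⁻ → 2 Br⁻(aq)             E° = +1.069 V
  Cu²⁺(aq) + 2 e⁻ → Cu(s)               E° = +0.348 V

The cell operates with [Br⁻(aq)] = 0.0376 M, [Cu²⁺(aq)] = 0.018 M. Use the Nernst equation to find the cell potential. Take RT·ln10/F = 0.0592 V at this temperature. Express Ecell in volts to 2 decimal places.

Br₂/Br⁻ is reduced (cathode, E° = +1.069 V) and Cu²⁺/Cu is oxidized (anode).
E°cell = +1.069 − (+0.348) = +0.721 V, with n = 2 electrons transferred.
Balancing gives Br2(l) + Cu(s) → 2 Br⁻(aq) + Cu²⁺(aq); hence Q = [Br⁻(aq)]^2·[Cu²⁺(aq)] = 2.54×10^−5 (log Q = −4.594).
Applying E = E° − (RT ln10/nF)·log Q gives +0.721 − (0.0592/2)(−4.594) = +0.86 V.

+0.86 V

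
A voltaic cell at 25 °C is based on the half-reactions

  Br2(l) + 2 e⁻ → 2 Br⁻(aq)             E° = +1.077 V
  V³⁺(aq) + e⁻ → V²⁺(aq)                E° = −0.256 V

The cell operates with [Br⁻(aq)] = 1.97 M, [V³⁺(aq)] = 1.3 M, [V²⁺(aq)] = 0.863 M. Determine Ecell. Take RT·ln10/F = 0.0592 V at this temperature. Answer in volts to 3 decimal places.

+1.305 V

Br₂/Br⁻ is reduced (cathode, E° = +1.077 V) and V³⁺/V²⁺ is oxidized (anode).
E°cell = +1.077 − (−0.256) = +1.333 V, with n = 2 electrons transferred.
Balancing gives Br2(l) + 2 V²⁺(aq) → 2 Br⁻(aq) + 2 V³⁺(aq); hence Q = ([Br⁻(aq)]^2·[V³⁺(aq)]^2) / [V²⁺(aq)]^2 = 8.81 (log Q = 0.945).
Applying E = E° − (RT ln10/nF)·log Q gives +1.333 − (0.0592/2)(0.945) = +1.305 V.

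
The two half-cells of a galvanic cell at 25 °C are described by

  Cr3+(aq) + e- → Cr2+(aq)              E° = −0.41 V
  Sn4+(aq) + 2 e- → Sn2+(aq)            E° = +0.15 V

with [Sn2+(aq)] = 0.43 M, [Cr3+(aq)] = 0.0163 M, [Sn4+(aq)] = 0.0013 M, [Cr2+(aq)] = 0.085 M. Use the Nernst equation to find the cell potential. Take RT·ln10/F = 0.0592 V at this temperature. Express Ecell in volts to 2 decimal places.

+0.53 V

Sn⁴⁺/Sn²⁺ is reduced (cathode, E° = +0.15 V) and Cr³⁺/Cr²⁺ is oxidized (anode).
The standard potential is +0.15 − (−0.41) = +0.56 V and the balanced reaction transfers n = 2 electrons.
The balanced reaction is Sn4+(aq) + 2 Cr2+(aq) → Sn2+(aq) + 2 Cr3+(aq), so Q = ([Sn2+(aq)]·[Cr3+(aq)]^2) / ([Sn4+(aq)]·[Cr2+(aq)]^2) = 12.2 and log Q = 1.085.
By the Nernst equation, E = +0.56 − (0.0592/2)·(1.085) = +0.53 V.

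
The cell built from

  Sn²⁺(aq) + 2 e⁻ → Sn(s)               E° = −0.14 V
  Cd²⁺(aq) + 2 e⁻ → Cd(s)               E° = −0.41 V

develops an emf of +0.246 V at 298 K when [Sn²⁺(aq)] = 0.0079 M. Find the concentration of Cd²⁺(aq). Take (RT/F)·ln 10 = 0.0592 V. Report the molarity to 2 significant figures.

0.051 M

Sn²⁺/Sn is the cathode (higher E°); E°cell = −0.14 − (−0.41) = +0.27 V with n = 2.
From the Nernst equation, log Q = n(E° − E)/0.0592 = 2·(+0.27 − (+0.246))/0.0592 = 0.811.
Balancing electrons gives Sn²⁺(aq) + Cd(s) → Sn(s) + Cd²⁺(aq); thus Q = [Cd²⁺(aq)] / [Sn²⁺(aq)].
Solving for the unknown gives log [Cd²⁺(aq)] = −1.291, so [Cd²⁺(aq)] ≈ 0.051 M.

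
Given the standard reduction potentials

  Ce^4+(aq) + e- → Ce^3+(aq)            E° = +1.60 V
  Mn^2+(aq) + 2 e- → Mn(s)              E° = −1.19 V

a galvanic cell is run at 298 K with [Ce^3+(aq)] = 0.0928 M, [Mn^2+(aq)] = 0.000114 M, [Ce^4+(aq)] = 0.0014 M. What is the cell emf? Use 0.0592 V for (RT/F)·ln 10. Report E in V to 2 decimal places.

The Ce⁴⁺/Ce³⁺ couple has the more positive E°, so it is the cathode; Mn²⁺/Mn is the anode.
E°cell = +1.60 − (−1.19) = +2.79 V, with n = 2 electrons transferred.
The balanced reaction is 2 Ce^4+(aq) + Mn(s) → 2 Ce^3+(aq) + Mn^2+(aq), so Q = ([Ce^3+(aq)]^2·[Mn^2+(aq)]) / [Ce^4+(aq)]^2 = 0.501 and log Q = −0.300.
Applying E = E° − (RT ln10/nF)·log Q gives +2.79 − (0.0592/2)(−0.300) = +2.80 V.

+2.80 V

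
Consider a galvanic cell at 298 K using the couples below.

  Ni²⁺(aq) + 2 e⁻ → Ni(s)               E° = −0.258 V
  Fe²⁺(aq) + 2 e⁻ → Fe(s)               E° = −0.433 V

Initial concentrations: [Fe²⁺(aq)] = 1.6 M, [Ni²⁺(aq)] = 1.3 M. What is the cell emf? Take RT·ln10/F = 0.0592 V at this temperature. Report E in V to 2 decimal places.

Since E°(Ni²⁺/Ni) > E°(Fe²⁺/Fe), Ni²⁺/Ni serves as the cathode.
E°cell = E°cat − E°an = −0.258 − (−0.433) = +0.175 V; n = 2.
Balancing gives Ni²⁺(aq) + Fe(s) → Ni(s) + Fe²⁺(aq); hence Q = [Fe²⁺(aq)] / [Ni²⁺(aq)] = 1.23 (log Q = 0.090).
E = E° − (0.0592/n)·log Q = +0.175 − (0.0592/2)(0.090) = +0.17 V.

+0.17 V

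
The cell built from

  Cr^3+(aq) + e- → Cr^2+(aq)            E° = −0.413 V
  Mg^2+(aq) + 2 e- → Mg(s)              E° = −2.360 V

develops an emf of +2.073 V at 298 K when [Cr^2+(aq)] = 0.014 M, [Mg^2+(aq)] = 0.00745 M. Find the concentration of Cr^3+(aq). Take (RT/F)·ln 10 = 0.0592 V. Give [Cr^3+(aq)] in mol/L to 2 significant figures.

Cr³⁺/Cr²⁺ is the cathode (higher E°); E°cell = −0.413 − (−2.360) = +1.947 V with n = 2.
Since E = E° − (0.0592/n)·log Q, log Q = n(E° − E)/0.0592 = −4.257.
Balancing electrons gives 2 Cr^3+(aq) + Mg(s) → 2 Cr^2+(aq) + Mg^2+(aq); thus Q = ([Cr^2+(aq)]^2·[Mg^2+(aq)]) / [Cr^3+(aq)]^2.
Isolating [Cr^3+(aq)] in Q = 10^{−4.257} yields log [Cr^3+(aq)] = −0.789, i.e. 0.16 M.

0.16 M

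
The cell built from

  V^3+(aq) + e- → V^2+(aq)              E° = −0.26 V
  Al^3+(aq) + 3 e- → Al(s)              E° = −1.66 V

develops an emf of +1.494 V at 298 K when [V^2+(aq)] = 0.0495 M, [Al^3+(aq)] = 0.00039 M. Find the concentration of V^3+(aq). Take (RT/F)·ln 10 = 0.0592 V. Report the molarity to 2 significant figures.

0.14 M

V³⁺/V²⁺ is the cathode (higher E°); E°cell = −0.26 − (−1.66) = +1.40 V with n = 3.
Rearranging E = E° − (0.0592/n)·log Q gives log Q = 3(+1.40 − (+1.494))/0.0592 = −4.764.
Balancing electrons gives 3 V^3+(aq) + Al(s) → 3 V^2+(aq) + Al^3+(aq); thus Q = ([V^2+(aq)]^3·[Al^3+(aq)]) / [V^3+(aq)]^3.
Solving for the unknown gives log [V^3+(aq)] = −0.854, so [V^3+(aq)] ≈ 0.14 M.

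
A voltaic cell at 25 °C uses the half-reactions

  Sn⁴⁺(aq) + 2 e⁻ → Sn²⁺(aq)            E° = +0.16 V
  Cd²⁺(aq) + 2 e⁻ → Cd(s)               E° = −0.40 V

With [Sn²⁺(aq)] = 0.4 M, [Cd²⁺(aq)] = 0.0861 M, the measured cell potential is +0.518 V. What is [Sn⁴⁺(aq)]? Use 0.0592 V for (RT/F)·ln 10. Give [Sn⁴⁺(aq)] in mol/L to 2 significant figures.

0.0013 M

The Sn⁴⁺/Sn²⁺ couple has the larger reduction potential, so it is the cathode: E°cell = +0.16 − (−0.40) = +0.56 V and n = 2.
Rearranging E = E° − (0.0592/n)·log Q gives log Q = 2(+0.56 − (+0.518))/0.0592 = 1.419.
The balanced reaction is Sn⁴⁺(aq) + Cd(s) → Sn²⁺(aq) + Cd²⁺(aq), so Q = ([Sn²⁺(aq)]·[Cd²⁺(aq)]) / [Sn⁴⁺(aq)].
Solving for the unknown gives log [Sn⁴⁺(aq)] = −2.882, so [Sn⁴⁺(aq)] ≈ 0.0013 M.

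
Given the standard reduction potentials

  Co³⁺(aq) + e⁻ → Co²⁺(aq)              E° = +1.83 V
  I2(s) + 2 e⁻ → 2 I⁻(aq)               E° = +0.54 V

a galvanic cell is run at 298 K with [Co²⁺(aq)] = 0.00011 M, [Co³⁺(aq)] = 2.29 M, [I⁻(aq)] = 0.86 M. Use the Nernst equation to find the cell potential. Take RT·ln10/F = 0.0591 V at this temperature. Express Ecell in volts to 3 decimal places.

Co³⁺/Co²⁺ is reduced (cathode, E° = +1.83 V) and I₂/I⁻ is oxidized (anode).
E°cell = +1.83 − (+0.54) = +1.29 V, with n = 2 electrons transferred.
The balanced reaction is 2 Co³⁺(aq) + 2 I⁻(aq) → 2 Co²⁺(aq) + I2(s), so Q = [Co²⁺(aq)]^2 / ([Co³⁺(aq)]^2·[I⁻(aq)]^2) = 3.12×10^−9 and log Q = −8.506.
E = E° − (0.0591/n)·log Q = +1.29 − (0.0591/2)(−8.506) = +1.541 V.

+1.541 V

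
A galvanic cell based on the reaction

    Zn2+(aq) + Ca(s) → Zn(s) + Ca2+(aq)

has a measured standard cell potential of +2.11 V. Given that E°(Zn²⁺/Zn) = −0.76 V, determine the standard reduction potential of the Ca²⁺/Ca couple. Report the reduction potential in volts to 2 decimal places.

−2.87 V

In the reaction as written the Zn²⁺/Zn couple is reduced (cathode) and Ca²⁺/Ca is oxidized (anode), so E°cell = E°(Zn²⁺/Zn) − E°(Ca²⁺/Ca).
E°(Ca²⁺/Ca) = E°(cathode) − E°cell = −0.76 − (+2.11) = −2.87 V.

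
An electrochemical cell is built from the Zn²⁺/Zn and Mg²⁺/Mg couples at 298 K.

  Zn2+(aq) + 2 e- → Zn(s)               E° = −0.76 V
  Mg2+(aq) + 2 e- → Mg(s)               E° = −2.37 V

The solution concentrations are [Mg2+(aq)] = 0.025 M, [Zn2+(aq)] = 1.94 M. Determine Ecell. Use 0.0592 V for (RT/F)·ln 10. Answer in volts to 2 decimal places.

Since E°(Zn²⁺/Zn) > E°(Mg²⁺/Mg), Zn²⁺/Zn serves as the cathode.
E°cell = −0.76 − (−2.37) = +1.61 V, with n = 2 electrons transferred.
Balancing gives Zn2+(aq) + Mg(s) → Zn(s) + Mg2+(aq); hence Q = [Mg2+(aq)] / [Zn2+(aq)] = 0.0129 (log Q = −1.890).
Applying E = E° − (RT ln10/nF)·log Q gives +1.61 − (0.0592/2)(−1.890) = +1.67 V.

+1.67 V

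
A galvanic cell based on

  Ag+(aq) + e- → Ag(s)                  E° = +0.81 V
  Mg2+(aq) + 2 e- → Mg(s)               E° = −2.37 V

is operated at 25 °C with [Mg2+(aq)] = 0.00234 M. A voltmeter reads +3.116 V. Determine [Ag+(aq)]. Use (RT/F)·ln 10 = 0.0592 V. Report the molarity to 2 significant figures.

The Ag⁺/Ag couple has the larger reduction potential, so it is the cathode: E°cell = +0.81 − (−2.37) = +3.18 V and n = 2.
Since E = E° − (0.0592/n)·log Q, log Q = n(E° − E)/0.0592 = 2.162.
The balanced reaction is 2 Ag+(aq) + Mg(s) → 2 Ag(s) + Mg2+(aq), so Q = [Mg2+(aq)] / [Ag+(aq)]^2.
Isolating [Ag+(aq)] in Q = 10^{2.162} yields log [Ag+(aq)] = −2.396, i.e. 0.0040 M.

0.0040 M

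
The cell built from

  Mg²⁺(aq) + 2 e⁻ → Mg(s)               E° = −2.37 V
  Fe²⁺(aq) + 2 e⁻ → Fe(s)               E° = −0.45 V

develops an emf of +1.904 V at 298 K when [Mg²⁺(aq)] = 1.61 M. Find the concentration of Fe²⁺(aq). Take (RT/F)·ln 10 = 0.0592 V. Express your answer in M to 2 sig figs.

With Fe²⁺/Fe at the cathode and Mg²⁺/Mg at the anode, E°cell = −0.45 − (−2.37) = +1.92 V (n = 2).
Rearranging E = E° − (0.0592/n)·log Q gives log Q = 2(+1.92 − (+1.904))/0.0592 = 0.541.
Balancing electrons gives Fe²⁺(aq) + Mg(s) → Fe(s) + Mg²⁺(aq); thus Q = [Mg²⁺(aq)] / [Fe²⁺(aq)].
Substituting the known concentrations and solving, log [Fe²⁺(aq)] = −0.334 and [Fe²⁺(aq)] = 0.46 M.

0.46 M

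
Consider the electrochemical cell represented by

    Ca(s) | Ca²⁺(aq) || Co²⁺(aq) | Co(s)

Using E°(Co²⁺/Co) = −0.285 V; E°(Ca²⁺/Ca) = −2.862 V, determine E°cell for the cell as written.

+2.577 V

By convention the left-hand electrode in cell notation is the anode (oxidation) and the right-hand electrode is the cathode (reduction).
E°cell = E°(right) − E°(left) = −0.285 − (−2.862) = +2.577 V.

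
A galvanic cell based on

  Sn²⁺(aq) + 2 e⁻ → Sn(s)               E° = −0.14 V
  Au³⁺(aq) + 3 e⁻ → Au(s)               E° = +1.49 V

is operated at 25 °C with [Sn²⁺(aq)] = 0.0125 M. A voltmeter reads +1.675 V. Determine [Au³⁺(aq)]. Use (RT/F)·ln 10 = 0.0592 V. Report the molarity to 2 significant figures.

Au³⁺/Au is the cathode (higher E°); E°cell = +1.49 − (−0.14) = +1.63 V with n = 6.
Since E = E° − (0.0592/n)·log Q, log Q = n(E° − E)/0.0592 = −4.561.
The balanced reaction is 2 Au³⁺(aq) + 3 Sn(s) → 2 Au(s) + 3 Sn²⁺(aq), so Q = [Sn²⁺(aq)]^3 / [Au³⁺(aq)]^2.
Substituting the known concentrations and solving, log [Au³⁺(aq)] = −0.574 and [Au³⁺(aq)] = 0.27 M.

0.27 M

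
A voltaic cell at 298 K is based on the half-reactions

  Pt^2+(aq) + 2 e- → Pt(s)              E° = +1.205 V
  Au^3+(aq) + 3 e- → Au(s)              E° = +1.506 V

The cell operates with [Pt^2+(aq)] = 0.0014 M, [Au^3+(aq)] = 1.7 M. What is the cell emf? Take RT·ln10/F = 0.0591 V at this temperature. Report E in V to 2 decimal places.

Since E°(Au³⁺/Au) > E°(Pt²⁺/Pt), Au³⁺/Au serves as the cathode.
The standard potential is +1.506 − (+1.205) = +0.301 V and the balanced reaction transfers n = 6 electrons.
Balancing gives 2 Au^3+(aq) + 3 Pt(s) → 2 Au(s) + 3 Pt^2+(aq); hence Q = [Pt^2+(aq)]^3 / [Au^3+(aq)]^2 = 9.49×10^−10 (log Q = −9.023).
Applying E = E° − (RT ln10/nF)·log Q gives +0.301 − (0.0591/6)(−9.023) = +0.39 V.

+0.39 V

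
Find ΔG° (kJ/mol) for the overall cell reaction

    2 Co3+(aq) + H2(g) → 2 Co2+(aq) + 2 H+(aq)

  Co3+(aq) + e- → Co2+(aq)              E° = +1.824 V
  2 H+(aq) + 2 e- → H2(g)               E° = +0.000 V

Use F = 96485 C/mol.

In the reaction as written Co3+(aq) is reduced, so the Co³⁺/Co²⁺ couple is the cathode and 2H⁺/H₂ is the anode.
E°cell = +1.824 − (+0.000) = +1.824 V; balancing electrons gives n = 2.
ΔG° = −nFE°cell = −(2)(96485)(+1.824) J/mol = −352 kJ/mol.

−352 kJ/mol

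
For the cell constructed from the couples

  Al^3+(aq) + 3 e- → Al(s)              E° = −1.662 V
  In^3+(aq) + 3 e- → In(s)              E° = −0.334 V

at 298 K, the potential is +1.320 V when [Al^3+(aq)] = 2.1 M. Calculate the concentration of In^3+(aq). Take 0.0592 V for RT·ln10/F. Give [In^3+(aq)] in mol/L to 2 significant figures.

The In³⁺/In couple has the larger reduction potential, so it is the cathode: E°cell = −0.334 − (−1.662) = +1.328 V and n = 3.
Rearranging E = E° − (0.0592/n)·log Q gives log Q = 3(+1.328 − (+1.320))/0.0592 = 0.405.
For In^3+(aq) + Al(s) → In(s) + Al^3+(aq), the reaction quotient is Q = [Al^3+(aq)] / [In^3+(aq)].
Solving for the unknown gives log [In^3+(aq)] = −0.083, so [In^3+(aq)] ≈ 0.83 M.

0.83 M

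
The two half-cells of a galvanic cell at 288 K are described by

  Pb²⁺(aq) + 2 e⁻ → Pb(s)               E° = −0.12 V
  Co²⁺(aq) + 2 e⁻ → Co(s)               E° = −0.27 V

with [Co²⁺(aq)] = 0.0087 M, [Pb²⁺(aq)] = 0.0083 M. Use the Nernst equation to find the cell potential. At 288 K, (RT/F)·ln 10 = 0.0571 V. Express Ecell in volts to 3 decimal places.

The Pb²⁺/Pb couple has the more positive E°, so it is the cathode; Co²⁺/Co is the anode.
E°cell = −0.12 − (−0.27) = +0.15 V, with n = 2 electrons transferred.
The balanced reaction is Pb²⁺(aq) + Co(s) → Pb(s) + Co²⁺(aq), so Q = [Co²⁺(aq)] / [Pb²⁺(aq)] = 1.05 and log Q = 0.020.
E = E° − (0.0571/n)·log Q = +0.15 − (0.0571/2)(0.020) = +0.149 V.

+0.149 V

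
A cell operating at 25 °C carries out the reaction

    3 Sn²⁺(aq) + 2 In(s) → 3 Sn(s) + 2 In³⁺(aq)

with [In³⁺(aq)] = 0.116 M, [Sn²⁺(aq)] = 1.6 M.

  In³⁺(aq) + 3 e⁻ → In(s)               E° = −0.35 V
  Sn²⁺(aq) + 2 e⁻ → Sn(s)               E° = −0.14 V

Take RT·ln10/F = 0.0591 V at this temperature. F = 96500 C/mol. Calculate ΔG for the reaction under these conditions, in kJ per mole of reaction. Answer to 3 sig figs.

−136 kJ/mol

With Sn²⁺/Sn reduced at the cathode, E°cell = −0.14 − (−0.35) = +0.21 V and n = 6.
The reaction quotient is [In³⁺(aq)]^2 / [Sn²⁺(aq)]^3 = 0.00329; by Nernst, E = +0.21 − (0.0591/6)(−2.483) = +0.2345 V.
Then ΔG = −nFE = −6 × 96500 × +0.2345 J/mol = −136 kJ/mol.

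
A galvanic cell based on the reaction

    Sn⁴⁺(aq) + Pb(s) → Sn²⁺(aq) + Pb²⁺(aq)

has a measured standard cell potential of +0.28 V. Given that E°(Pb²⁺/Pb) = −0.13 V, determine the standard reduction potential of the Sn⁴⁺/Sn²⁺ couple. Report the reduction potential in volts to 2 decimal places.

In the reaction as written the Sn⁴⁺/Sn²⁺ couple is reduced (cathode) and Pb²⁺/Pb is oxidized (anode), so E°cell = E°(Sn⁴⁺/Sn²⁺) − E°(Pb²⁺/Pb).
E°(Sn⁴⁺/Sn²⁺) = E°cell + E°(anode) = +0.28 + (−0.13) = +0.15 V.

+0.15 V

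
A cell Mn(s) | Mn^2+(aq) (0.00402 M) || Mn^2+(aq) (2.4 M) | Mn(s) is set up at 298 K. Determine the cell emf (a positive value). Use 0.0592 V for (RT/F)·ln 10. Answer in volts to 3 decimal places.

0.082 V

For a concentration cell E°cell = 0, since both electrodes use the same couple.
The compartment with the higher Mn^2+(aq) concentration (2.4 M) acts as the cathode; ions are reduced there and produced at the dilute (0.00402 M) anode.
With n = 2, Ecell = −(0.0592/2)·log([dilute]/[conc]) = −(0.0592/2)·log(0.00402/2.4) = +0.082 V.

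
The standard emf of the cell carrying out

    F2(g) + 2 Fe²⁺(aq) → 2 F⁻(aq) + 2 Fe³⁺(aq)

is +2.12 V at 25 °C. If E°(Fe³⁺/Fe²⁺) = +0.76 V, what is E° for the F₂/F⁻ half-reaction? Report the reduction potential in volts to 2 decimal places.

In the reaction as written the F₂/F⁻ couple is reduced (cathode) and Fe³⁺/Fe²⁺ is oxidized (anode), so E°cell = E°(F₂/F⁻) − E°(Fe³⁺/Fe²⁺).
E°(F₂/F⁻) = E°cell + E°(anode) = +2.12 + (+0.76) = +2.88 V.

+2.88 V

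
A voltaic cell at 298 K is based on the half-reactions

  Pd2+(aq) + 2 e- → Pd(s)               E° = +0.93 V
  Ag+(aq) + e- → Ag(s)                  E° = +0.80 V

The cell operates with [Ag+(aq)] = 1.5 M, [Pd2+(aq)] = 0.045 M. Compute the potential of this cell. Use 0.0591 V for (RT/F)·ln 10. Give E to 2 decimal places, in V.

+0.08 V

The Pd²⁺/Pd couple has the more positive E°, so it is the cathode; Ag⁺/Ag is the anode.
E°cell = E°cat − E°an = +0.93 − (+0.80) = +0.13 V; n = 2.
Balancing gives Pd2+(aq) + 2 Ag(s) → Pd(s) + 2 Ag+(aq); hence Q = [Ag+(aq)]^2 / [Pd2+(aq)] = 50 (log Q = 1.699).
Applying E = E° − (RT ln10/nF)·log Q gives +0.13 − (0.0591/2)(1.699) = +0.08 V.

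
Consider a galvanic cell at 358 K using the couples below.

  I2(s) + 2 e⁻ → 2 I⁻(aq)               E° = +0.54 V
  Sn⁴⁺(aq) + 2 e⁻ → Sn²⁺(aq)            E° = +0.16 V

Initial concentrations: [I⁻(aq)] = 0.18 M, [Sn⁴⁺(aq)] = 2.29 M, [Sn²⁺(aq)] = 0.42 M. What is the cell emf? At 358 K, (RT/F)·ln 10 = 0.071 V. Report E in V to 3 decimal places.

+0.407 V

I₂/I⁻ is reduced (cathode, E° = +0.54 V) and Sn⁴⁺/Sn²⁺ is oxidized (anode).
The standard potential is +0.54 − (+0.16) = +0.38 V and the balanced reaction transfers n = 2 electrons.
The balanced reaction is I2(s) + Sn²⁺(aq) → 2 I⁻(aq) + Sn⁴⁺(aq), so Q = ([I⁻(aq)]^2·[Sn⁴⁺(aq)]) / [Sn²⁺(aq)] = 0.177 and log Q = −0.753.
E = E° − (0.071/n)·log Q = +0.38 − (0.071/2)(−0.753) = +0.407 V.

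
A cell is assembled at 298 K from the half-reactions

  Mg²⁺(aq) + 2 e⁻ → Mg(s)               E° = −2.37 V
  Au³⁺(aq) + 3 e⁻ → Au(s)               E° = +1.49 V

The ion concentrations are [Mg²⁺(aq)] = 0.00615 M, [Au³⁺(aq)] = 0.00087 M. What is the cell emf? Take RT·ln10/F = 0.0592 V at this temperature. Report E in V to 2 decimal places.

+3.87 V

Since E°(Au³⁺/Au) > E°(Mg²⁺/Mg), Au³⁺/Au serves as the cathode.
E°cell = E°cat − E°an = +1.49 − (−2.37) = +3.86 V; n = 6.
For the overall reaction 2 Au³⁺(aq) + 3 Mg(s) → 2 Au(s) + 3 Mg²⁺(aq), Q = [Mg²⁺(aq)]^3 / [Au³⁺(aq)]^2 = 0.307, giving log Q = −0.512.
Applying E = E° − (RT ln10/nF)·log Q gives +3.86 − (0.0592/6)(−0.512) = +3.87 V.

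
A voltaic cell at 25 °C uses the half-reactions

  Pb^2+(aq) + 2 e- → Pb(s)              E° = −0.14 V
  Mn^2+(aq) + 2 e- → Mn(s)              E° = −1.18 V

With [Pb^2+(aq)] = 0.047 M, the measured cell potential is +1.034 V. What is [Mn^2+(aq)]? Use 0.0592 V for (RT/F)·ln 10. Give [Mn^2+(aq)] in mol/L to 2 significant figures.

Pb²⁺/Pb is the cathode (higher E°); E°cell = −0.14 − (−1.18) = +1.04 V with n = 2.
Rearranging E = E° − (0.0592/n)·log Q gives log Q = 2(+1.04 − (+1.034))/0.0592 = 0.203.
For Pb^2+(aq) + Mn(s) → Pb(s) + Mn^2+(aq), the reaction quotient is Q = [Mn^2+(aq)] / [Pb^2+(aq)].
Substituting the known concentrations and solving, log [Mn^2+(aq)] = −1.125 and [Mn^2+(aq)] = 0.075 M.

0.075 M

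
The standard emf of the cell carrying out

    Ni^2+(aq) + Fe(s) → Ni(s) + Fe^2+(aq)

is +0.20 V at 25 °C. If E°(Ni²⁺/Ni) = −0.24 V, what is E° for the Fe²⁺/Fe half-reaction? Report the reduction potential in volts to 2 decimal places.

−0.44 V

In the reaction as written the Ni²⁺/Ni couple is reduced (cathode) and Fe²⁺/Fe is oxidized (anode), so E°cell = E°(Ni²⁺/Ni) − E°(Fe²⁺/Fe).
E°(Fe²⁺/Fe) = E°(cathode) − E°cell = −0.24 − (+0.20) = −0.44 V.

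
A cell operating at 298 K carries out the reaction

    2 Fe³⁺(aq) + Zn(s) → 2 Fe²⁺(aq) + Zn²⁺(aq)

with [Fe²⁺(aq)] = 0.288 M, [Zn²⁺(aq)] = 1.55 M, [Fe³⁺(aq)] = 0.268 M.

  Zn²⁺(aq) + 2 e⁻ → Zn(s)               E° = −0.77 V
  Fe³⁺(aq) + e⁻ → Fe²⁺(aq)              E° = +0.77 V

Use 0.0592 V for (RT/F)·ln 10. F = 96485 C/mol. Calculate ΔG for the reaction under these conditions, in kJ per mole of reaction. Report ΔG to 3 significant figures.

−296 kJ/mol

With Fe³⁺/Fe²⁺ reduced at the cathode, E°cell = +0.77 − (−0.77) = +1.54 V and n = 2.
Q = ([Fe²⁺(aq)]^2·[Zn²⁺(aq)]) / [Fe³⁺(aq)]^2 = 1.79, so log Q = 0.253 and E = +1.54 − (0.0592/2)(0.253) = +1.5325 V.
ΔG = −nFE = −(2)(96485)(+1.5325) J/mol = −296 kJ/mol.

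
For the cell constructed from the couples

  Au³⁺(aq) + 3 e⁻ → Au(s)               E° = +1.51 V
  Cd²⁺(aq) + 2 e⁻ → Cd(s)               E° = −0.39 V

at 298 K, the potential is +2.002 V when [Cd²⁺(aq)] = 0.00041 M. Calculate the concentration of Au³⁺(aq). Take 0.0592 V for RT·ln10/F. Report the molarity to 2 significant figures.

With Au³⁺/Au at the cathode and Cd²⁺/Cd at the anode, E°cell = +1.51 − (−0.39) = +1.90 V (n = 6).
From the Nernst equation, log Q = n(E° − E)/0.0592 = 6·(+1.90 − (+2.002))/0.0592 = −10.338.
The balanced reaction is 2 Au³⁺(aq) + 3 Cd(s) → 2 Au(s) + 3 Cd²⁺(aq), so Q = [Cd²⁺(aq)]^3 / [Au³⁺(aq)]^2.
Substituting the known concentrations and solving, log [Au³⁺(aq)] = 0.088 and [Au³⁺(aq)] = 1.2 M.

1.2 M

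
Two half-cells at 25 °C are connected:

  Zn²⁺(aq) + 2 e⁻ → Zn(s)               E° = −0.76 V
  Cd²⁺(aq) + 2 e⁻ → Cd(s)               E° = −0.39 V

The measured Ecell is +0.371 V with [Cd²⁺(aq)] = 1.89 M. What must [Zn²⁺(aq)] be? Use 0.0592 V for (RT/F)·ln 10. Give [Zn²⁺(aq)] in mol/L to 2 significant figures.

1.7 M

Cd²⁺/Cd is the cathode (higher E°); E°cell = −0.39 − (−0.76) = +0.37 V with n = 2.
Since E = E° − (0.0592/n)·log Q, log Q = n(E° − E)/0.0592 = −0.034.
For Cd²⁺(aq) + Zn(s) → Cd(s) + Zn²⁺(aq), the reaction quotient is Q = [Zn²⁺(aq)] / [Cd²⁺(aq)].
Isolating [Zn²⁺(aq)] in Q = 10^{−0.034} yields log [Zn²⁺(aq)] = 0.242, i.e. 1.7 M.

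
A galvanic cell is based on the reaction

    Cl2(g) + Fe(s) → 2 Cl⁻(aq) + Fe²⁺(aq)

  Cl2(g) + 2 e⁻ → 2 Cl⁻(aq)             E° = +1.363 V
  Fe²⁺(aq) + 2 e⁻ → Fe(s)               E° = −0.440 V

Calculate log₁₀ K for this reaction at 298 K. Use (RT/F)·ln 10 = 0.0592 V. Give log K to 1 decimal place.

log K = 60.9

The Cl₂/Cl⁻ couple is reduced (cathode); E°cell = +1.363 − (−0.440) = +1.803 V with n = 2.
At equilibrium E = 0, so log K = nE°cell / 0.0592 = (2)(+1.803) / 0.0592 = 60.9.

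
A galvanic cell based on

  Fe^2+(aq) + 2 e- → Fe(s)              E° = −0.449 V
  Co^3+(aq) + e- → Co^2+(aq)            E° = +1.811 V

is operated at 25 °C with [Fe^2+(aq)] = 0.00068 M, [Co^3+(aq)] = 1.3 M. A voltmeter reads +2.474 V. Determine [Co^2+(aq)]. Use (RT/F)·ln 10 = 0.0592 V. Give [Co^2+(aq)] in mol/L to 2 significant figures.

0.012 M

The Co³⁺/Co²⁺ couple has the larger reduction potential, so it is the cathode: E°cell = +1.811 − (−0.449) = +2.260 V and n = 2.
From the Nernst equation, log Q = n(E° − E)/0.0592 = 2·(+2.260 − (+2.474))/0.0592 = −7.230.
For 2 Co^3+(aq) + Fe(s) → 2 Co^2+(aq) + Fe^2+(aq), the reaction quotient is Q = ([Co^2+(aq)]^2·[Fe^2+(aq)]) / [Co^3+(aq)]^2.
Isolating [Co^2+(aq)] in Q = 10^{−7.230} yields log [Co^2+(aq)] = −1.917, i.e. 0.012 M.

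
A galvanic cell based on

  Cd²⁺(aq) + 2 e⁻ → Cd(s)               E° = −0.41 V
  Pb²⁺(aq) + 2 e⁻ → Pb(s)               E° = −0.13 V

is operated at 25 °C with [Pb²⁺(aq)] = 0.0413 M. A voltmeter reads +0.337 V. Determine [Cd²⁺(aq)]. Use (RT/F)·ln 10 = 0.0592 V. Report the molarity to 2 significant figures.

0.00049 M

Pb²⁺/Pb is the cathode (higher E°); E°cell = −0.13 − (−0.41) = +0.28 V with n = 2.
Since E = E° − (0.0592/n)·log Q, log Q = n(E° − E)/0.0592 = −1.926.
For Pb²⁺(aq) + Cd(s) → Pb(s) + Cd²⁺(aq), the reaction quotient is Q = [Cd²⁺(aq)] / [Pb²⁺(aq)].
Solving for the unknown gives log [Cd²⁺(aq)] = −3.310, so [Cd²⁺(aq)] ≈ 0.00049 M.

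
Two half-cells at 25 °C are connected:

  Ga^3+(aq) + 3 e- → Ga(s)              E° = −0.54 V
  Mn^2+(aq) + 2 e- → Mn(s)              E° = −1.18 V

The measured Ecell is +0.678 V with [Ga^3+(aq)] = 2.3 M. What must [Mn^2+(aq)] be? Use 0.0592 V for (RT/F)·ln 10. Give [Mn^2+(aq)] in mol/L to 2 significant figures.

With Ga³⁺/Ga at the cathode and Mn²⁺/Mn at the anode, E°cell = −0.54 − (−1.18) = +0.64 V (n = 6).
From the Nernst equation, log Q = n(E° − E)/0.0592 = 6·(+0.64 − (+0.678))/0.0592 = −3.851.
For 2 Ga^3+(aq) + 3 Mn(s) → 2 Ga(s) + 3 Mn^2+(aq), the reaction quotient is Q = [Mn^2+(aq)]^3 / [Ga^3+(aq)]^2.
Substituting the known concentrations and solving, log [Mn^2+(aq)] = −1.043 and [Mn^2+(aq)] = 0.091 M.

0.091 M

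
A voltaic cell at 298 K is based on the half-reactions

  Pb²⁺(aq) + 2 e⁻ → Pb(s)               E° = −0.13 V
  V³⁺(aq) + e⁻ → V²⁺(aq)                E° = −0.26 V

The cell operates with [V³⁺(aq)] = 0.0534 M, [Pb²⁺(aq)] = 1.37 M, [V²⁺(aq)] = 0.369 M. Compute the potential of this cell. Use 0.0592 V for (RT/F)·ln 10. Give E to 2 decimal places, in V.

+0.18 V

The Pb²⁺/Pb couple has the more positive E°, so it is the cathode; V³⁺/V²⁺ is the anode.
E°cell = −0.13 − (−0.26) = +0.13 V, with n = 2 electrons transferred.
For the overall reaction Pb²⁺(aq) + 2 V²⁺(aq) → Pb(s) + 2 V³⁺(aq), Q = [V³⁺(aq)]^2 / ([Pb²⁺(aq)]·[V²⁺(aq)]^2) = 0.0153, giving log Q = −1.816.
E = E° − (0.0592/n)·log Q = +0.13 − (0.0592/2)(−1.816) = +0.18 V.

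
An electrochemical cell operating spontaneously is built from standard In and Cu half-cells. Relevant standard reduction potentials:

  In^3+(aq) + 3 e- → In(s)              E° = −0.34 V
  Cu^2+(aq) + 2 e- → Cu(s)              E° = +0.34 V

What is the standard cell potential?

The Cu²⁺/Cu couple has the higher E°, so Cu ion is reduced (cathode) and In is oxidized (anode).
E°cell = E°(cathode) − E°(anode) = +0.34 − (−0.34) = +0.68 V.

+0.68 V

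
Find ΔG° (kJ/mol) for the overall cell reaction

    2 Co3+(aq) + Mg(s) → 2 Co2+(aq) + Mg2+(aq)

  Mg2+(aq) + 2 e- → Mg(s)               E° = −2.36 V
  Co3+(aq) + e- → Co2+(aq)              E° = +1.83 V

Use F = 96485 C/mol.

In the reaction as written Co3+(aq) is reduced, so the Co³⁺/Co²⁺ couple is the cathode and Mg²⁺/Mg is the anode.
E°cell = +1.83 − (−2.36) = +4.19 V; balancing electrons gives n = 2.
ΔG° = −nFE°cell = −(2)(96485)(+4.19) J/mol = −809 kJ/mol.

−809 kJ/mol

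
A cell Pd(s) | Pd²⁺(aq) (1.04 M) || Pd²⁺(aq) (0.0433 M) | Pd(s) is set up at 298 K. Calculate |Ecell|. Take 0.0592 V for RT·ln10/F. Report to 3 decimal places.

For a concentration cell E°cell = 0, since both electrodes use the same couple.
The compartment with the higher Pd²⁺(aq) concentration (1.04 M) acts as the cathode; ions are reduced there and produced at the dilute (0.0433 M) anode.
With n = 2, Ecell = −(0.0592/2)·log([dilute]/[conc]) = −(0.0592/2)·log(0.0433/1.04) = +0.041 V.

0.041 V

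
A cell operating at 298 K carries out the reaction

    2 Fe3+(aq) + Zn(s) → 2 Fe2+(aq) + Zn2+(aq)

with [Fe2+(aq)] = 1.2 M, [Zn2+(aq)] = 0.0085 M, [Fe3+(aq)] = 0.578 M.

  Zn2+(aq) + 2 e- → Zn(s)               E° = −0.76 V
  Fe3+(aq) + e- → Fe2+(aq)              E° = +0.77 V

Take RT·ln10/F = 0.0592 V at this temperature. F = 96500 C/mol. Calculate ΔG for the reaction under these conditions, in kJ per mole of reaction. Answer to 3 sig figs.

−303 kJ/mol

With Fe³⁺/Fe²⁺ reduced at the cathode, E°cell = +0.77 − (−0.76) = +1.53 V and n = 2.
Q = ([Fe2+(aq)]^2·[Zn2+(aq)]) / [Fe3+(aq)]^2 = 0.0366, so log Q = −1.436 and E = +1.53 − (0.0592/2)(−1.436) = +1.5725 V.
Then ΔG = −nFE = −2 × 96500 × +1.5725 J/mol = −303 kJ/mol.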